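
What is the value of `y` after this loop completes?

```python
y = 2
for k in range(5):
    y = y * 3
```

Multiply by 3, 5 times: 2 * 3^5 = 486
`y` takes the values: 2 → 6 → 18 → 54 → 162 → 486

Answer: 486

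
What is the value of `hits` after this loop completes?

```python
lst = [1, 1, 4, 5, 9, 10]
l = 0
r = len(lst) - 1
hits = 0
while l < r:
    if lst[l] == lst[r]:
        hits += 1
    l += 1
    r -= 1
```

Count matching pairs from ends
`hits` takes the values: 0

Answer: 0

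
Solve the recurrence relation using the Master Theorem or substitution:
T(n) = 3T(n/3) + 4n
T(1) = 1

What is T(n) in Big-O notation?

By Master Theorem: a=3, b=3, f(n)=4n. Since log_3(3) = 1 and f(n) = Θ(n^1), Case 2 applies. T(n) = O(n log n).

Answer: O(n log n)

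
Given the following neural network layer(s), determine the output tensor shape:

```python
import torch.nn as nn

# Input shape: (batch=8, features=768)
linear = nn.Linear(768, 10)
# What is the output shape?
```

Input: (8, 768) -> Output: (8, 10)

Answer: (8, 10)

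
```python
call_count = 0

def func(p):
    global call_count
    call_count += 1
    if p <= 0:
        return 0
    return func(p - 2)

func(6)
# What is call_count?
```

Linear recursion stepping by 2: 4 calls from p=6 down to ≤0.

Answer: 4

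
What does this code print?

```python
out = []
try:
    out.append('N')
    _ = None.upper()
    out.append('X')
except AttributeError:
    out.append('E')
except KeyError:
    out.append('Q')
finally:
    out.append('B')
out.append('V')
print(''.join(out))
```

Execution trace: 'N' (try body) → 'E' (except AttributeError) → 'B' (finally) → 'V' (after the try/except). Output: NEBV

Answer: NEBV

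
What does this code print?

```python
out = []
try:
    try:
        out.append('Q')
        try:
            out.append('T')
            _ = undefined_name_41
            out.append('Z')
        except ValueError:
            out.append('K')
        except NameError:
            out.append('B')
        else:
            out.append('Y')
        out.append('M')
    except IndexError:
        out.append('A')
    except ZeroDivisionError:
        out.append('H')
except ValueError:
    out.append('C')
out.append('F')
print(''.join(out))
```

Execution trace: 'Q' (try body) → 'T' (inner try body) → 'B' (inner except NameError) → 'M' (try body, no exception) → 'F' (after the try/except). Output: QTBMF

Answer: QTBMF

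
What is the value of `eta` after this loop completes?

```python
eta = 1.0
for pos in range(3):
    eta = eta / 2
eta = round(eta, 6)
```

Halving LR 3 times: 1 / 2^3
`eta` takes the values: 1.0 → 0.5 → 0.25 → 0.125

Answer: 0.125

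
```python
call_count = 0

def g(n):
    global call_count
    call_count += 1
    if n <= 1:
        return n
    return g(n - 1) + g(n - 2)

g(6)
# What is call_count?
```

Calls(n) = 1 + Calls(n-1) + Calls(n-2); Calls(0)=Calls(1)=1. For n=6 this gives 25.

Answer: 25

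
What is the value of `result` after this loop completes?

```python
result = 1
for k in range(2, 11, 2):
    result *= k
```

Product of even numbers 2 to 10
`result` takes the values: 1 → 2 → 8 → 48 → 384 → 3840

Answer: 3840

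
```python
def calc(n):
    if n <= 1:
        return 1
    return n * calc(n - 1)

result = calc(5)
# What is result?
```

calc(5) = 5 * 4 * 3 * 2 * 1 = 120

Answer: 120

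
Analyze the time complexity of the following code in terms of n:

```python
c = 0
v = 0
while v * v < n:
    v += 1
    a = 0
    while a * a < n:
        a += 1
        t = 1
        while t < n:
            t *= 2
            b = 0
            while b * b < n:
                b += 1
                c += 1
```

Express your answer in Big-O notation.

Each loop level contributes: √n × √n × log n × √n. Multiplying the contributions gives O(n√n log n).

Answer: O(n√n log n)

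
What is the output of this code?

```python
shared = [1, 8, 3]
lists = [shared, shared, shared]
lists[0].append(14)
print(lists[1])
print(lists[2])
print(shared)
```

Key concept: list of same reference.
Step by step:
`shared = [1, 8, 3]` → shared = [1, 8, 3]
`lists = [shared, shared, shared]` → lists = [[1, 8, 3], [1, 8, 3], [1, 8, 3]]
`lists[0].append(14)` → shared = [1, 8, 3, 14]; lists = [[1, 8, 3, 14], [1, 8, 3, 14], [1, 8, 3, 14]]
`print(lists[1])` → prints [1, 8, 3, 14]
`print(lists[2])` → prints [1, 8, 3, 14]
`print(shared)` → prints [1, 8, 3, 14]

Answer:
[1, 8, 3, 14]
[1, 8, 3, 14]
[1, 8, 3, 14]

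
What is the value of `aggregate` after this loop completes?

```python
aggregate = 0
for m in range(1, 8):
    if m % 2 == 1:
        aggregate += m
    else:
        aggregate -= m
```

Add odd, subtract even
`aggregate` takes the values: 0 → 1 → -1 → 2 → -2 → 3 → -3 → 4

Answer: 4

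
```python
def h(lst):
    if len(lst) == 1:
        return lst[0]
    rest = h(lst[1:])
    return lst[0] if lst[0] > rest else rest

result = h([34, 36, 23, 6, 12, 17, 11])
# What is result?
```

Recursive max over [34, 36, 23, 6, 12, 17, 11] = 36

Answer: 36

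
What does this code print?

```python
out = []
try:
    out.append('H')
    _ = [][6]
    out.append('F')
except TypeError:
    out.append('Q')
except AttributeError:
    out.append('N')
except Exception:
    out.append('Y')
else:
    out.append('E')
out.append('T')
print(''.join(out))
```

Execution trace: 'H' (try body) → 'Y' (except Exception) → 'T' (after the try/except). Output: HYT

Answer: HYT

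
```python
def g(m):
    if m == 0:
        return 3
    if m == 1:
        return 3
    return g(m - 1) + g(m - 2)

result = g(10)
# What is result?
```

Build up from base cases: g(0)=3, g(1)=3, g(2)=6, g(3)=9, g(4)=15, g(5)=24, g(6)=39, ..., g(10)=267

Answer: 267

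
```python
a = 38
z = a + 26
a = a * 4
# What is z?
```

Trace:
`a = 38` → a = 38
`z = a + 26` → z = 64
`a = a * 4` → a = 152
So z = 64

Answer: 64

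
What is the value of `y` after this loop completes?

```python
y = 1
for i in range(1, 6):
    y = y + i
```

Start at 1, add 1 through 5
`y` takes the values: 1 → 2 → 4 → 7 → 11 → 16

Answer: 16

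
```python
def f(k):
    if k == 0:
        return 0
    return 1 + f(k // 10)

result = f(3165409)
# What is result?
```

Count of digits of 3165409: 7

Answer: 7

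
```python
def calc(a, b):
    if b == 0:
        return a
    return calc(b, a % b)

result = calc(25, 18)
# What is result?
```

calc(25, 18) -> calc(18, 7) -> calc(7, 4) -> calc(4, 3) -> calc(3, 1) -> calc(1, 0) -> 1

Answer: 1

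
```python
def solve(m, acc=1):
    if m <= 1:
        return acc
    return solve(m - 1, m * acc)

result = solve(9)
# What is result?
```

Accumulator trace (n, acc): (9, 1) -> (8, 9) -> (7, 72) -> (6, 504) -> (5, 3024) -> (4, 15120) -> (3, 60480) -> (2, 181440) -> (1, 362880) -> return 362880

Answer: 362880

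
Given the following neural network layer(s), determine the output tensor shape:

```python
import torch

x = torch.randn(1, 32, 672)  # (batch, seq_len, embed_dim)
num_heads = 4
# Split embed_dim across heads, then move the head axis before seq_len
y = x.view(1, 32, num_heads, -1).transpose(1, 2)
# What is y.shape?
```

Input: (1, 32, 672) -> head_dim = 672 // 4 = 168; after view: (1, 32, 4, 168) -> after transpose(1, 2): (1, 4, 32, 168) -> Output: (1, 4, 32, 168)

Answer: (1, 4, 32, 168)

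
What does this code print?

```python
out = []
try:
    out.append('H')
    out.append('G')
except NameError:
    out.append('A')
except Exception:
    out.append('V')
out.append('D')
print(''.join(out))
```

Execution trace: 'H' (try body) → 'G' (try body, no exception) → 'D' (after the try/except). Output: HGD

Answer: HGD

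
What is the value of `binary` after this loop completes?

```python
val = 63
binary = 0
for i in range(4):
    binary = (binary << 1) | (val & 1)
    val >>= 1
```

Reverse lowest 4 bits of 63
`binary` takes the values: 0 → 1 → 3 → 7 → 15

Answer: 15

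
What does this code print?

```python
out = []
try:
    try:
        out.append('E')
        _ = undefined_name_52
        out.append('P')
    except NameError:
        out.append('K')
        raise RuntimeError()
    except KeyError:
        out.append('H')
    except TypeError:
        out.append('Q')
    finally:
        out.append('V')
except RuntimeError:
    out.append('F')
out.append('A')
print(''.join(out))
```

Execution trace: 'E' (try body) → 'K' (except NameError) → 'V' (finally) → 'F' (outer except RuntimeError) → 'A' (after the try/except). Output: EKVFA

Answer: EKVFA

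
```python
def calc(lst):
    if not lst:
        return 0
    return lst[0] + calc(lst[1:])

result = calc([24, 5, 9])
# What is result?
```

24 + 5 + 9 + 0 = 38

Answer: 38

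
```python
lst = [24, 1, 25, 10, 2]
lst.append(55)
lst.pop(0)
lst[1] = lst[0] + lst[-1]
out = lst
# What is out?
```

Trace:
`lst = [24, 1, 25, 10, 2]` → lst = [24, 1, 25, 10, 2]
`lst.append(55)` → lst = [24, 1, 25, 10, 2, 55]
`lst.pop(0)` → lst = [1, 25, 10, 2, 55]
`lst[1] = lst[0] + lst[-1]` → lst = [1, 56, 10, 2, 55]
`out = lst` → out = [1, 56, 10, 2, 55]
So out = [1, 56, 10, 2, 55]

Answer: [1, 56, 10, 2, 55]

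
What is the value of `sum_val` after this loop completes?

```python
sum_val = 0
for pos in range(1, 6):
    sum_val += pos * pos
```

Sum of squares 1² to 5² = 55
`sum_val` takes the values: 0 → 1 → 5 → 14 → 30 → 55

Answer: 55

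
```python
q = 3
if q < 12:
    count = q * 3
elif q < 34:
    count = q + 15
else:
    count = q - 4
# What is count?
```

Trace:
`q = 3` → q = 3
`if q < 12: ...` → q < 12 is True → count = 9
So count = 9

Answer: 9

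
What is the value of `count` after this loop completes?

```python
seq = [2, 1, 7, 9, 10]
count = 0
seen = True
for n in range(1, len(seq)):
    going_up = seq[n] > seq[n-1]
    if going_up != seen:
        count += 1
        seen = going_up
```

Count direction changes in [2, 1, 7, 9, 10]
`count` takes the values: 0 → 1 → 2

Answer: 2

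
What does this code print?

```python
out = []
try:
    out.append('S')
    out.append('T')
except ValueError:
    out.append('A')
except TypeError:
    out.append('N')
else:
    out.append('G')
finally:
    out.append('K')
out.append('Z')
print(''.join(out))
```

Execution trace: 'S' (try body) → 'T' (try body, no exception) → 'G' (else) → 'K' (finally) → 'Z' (after the try/except). Output: STGKZ

Answer: STGKZ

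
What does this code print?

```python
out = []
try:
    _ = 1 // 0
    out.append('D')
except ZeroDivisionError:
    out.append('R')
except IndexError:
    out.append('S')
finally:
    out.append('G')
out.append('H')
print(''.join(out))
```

Execution trace: 'R' (except ZeroDivisionError) → 'G' (finally) → 'H' (after the try/except). Output: RGH

Answer: RGH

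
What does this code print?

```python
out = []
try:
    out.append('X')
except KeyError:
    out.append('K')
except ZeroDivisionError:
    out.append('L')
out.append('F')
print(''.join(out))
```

Execution trace: 'X' (try body, no exception) → 'F' (after the try/except). Output: XF

Answer: XF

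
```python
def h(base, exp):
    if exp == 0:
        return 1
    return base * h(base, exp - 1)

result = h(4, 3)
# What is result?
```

h(4, 3) = 4 * 4 * 4 = 64

Answer: 64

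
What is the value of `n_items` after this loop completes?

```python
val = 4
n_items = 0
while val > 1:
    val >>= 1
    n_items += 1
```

Count right shifts until 1
`n_items` takes the values: 0 → 1 → 2

Answer: 2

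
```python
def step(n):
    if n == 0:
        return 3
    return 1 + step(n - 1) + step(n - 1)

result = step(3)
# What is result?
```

step(n) = 1 + 2·step(n-1), step(0)=3. Closed form: (3+1)·2^3 - 1 = 31.

Answer: 31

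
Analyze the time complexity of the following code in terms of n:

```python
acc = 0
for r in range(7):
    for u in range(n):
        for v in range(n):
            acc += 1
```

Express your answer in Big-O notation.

Each loop level contributes: 1 × n × n. Multiplying the contributions gives O(n^2).

Answer: O(n^2)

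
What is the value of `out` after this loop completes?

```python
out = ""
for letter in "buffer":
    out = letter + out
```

Reverse 'buffer'
`out` takes the values: "" → "b" → "ub" → "fub" → "ffub" → "effub" → "reffub"

Answer: "reffub"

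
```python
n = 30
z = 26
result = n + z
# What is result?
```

Trace:
`n = 30` → n = 30
`z = 26` → z = 26
`result = n + z` → result = 56
So result = 56

Answer: 56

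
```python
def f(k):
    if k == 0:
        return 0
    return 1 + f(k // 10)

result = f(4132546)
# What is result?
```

Count of digits of 4132546: 7

Answer: 7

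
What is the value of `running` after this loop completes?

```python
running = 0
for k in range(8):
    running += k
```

Sum of 0 to 7 = 28
`running` takes the values: 0 → 1 → 3 → 6 → 10 → 15 → 21 → 28

Answer: 28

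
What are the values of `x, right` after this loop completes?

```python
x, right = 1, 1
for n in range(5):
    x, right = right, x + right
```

Fibonacci: after 5 iterations
`x, right` takes the values: (1, 1) → (1, 2) → (2, 3) → (3, 5) → (5, 8) → (8, 13)

Answer: 8, 13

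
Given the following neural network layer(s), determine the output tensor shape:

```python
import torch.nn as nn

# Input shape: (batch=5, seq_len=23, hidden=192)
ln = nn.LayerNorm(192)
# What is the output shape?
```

Input: (5, 23, 192) -> Output: (5, 23, 192)

Answer: (5, 23, 192)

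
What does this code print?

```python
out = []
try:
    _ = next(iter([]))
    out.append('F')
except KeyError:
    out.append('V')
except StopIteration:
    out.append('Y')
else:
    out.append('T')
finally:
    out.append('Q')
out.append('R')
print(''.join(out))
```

Execution trace: 'Y' (except StopIteration) → 'Q' (finally) → 'R' (after the try/except). Output: YQR

Answer: YQR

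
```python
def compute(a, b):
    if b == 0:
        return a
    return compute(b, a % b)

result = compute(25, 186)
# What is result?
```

compute(25, 186) -> compute(186, 25) -> compute(25, 11) -> compute(11, 3) -> compute(3, 2) -> compute(2, 1) -> compute(1, 0) -> 1

Answer: 1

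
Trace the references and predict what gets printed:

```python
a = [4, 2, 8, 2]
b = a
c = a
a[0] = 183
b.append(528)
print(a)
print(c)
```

Key concept: multiple aliases.
Step by step:
`a = [4, 2, 8, 2]` → a = [4, 2, 8, 2]
`b = a` → b = [4, 2, 8, 2] (same object as a)
`c = a` → c = [4, 2, 8, 2] (same object as a, b)
`a[0] = 183` → a = [183, 2, 8, 2] (same object as b, c); b = [183, 2, 8, 2] (same object as a, c); c = [183, 2, 8, 2] (same object as a, b)
`b.append(528)` → a = [183, 2, 8, 2, 528] (same object as b, c); b = [183, 2, 8, 2, 528] (same object as a, c); c = [183, 2, 8, 2, 528] (same object as a, b)
`print(a)` → prints [183, 2, 8, 2, 528]
`print(c)` → prints [183, 2, 8, 2, 528]

Answer:
[183, 2, 8, 2, 528]
[183, 2, 8, 2, 528]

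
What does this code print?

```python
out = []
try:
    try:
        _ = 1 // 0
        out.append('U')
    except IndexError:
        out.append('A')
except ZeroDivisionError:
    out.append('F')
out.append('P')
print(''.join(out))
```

Execution trace: 'F' (outer except ZeroDivisionError) → 'P' (after the try/except). Output: FP

Answer: FP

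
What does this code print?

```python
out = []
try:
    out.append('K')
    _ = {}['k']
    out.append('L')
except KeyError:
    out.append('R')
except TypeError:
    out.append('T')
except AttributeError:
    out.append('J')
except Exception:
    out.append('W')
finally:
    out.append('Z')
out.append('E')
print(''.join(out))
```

Execution trace: 'K' (try body) → 'R' (except KeyError) → 'Z' (finally) → 'E' (after the try/except). Output: KRZE

Answer: KRZE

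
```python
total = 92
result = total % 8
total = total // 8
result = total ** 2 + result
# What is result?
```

Trace:
`total = 92` → total = 92
`result = total % 8` → result = 4
`total = total // 8` → total = 11
`result = total ** 2 + result` → result = 125
So result = 125

Answer: 125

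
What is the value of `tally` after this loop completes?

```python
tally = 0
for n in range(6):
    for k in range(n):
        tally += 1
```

Triangle number: 0+1+2+...+5
`tally` takes the values: 0 → 1 → 2 → 3 → 4 → 5 → 6 → 7 → 8 → 9 → 10 → 11 → 12 → 13 → 14 → 15

Answer: 15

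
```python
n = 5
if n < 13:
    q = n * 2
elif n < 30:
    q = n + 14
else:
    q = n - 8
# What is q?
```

Trace:
`n = 5` → n = 5
`if n < 13: ...` → n < 13 is True → q = 10
So q = 10

Answer: 10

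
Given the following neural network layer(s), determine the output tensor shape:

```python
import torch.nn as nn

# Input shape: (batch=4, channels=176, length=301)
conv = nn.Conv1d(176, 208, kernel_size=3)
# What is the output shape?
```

Input: (4, 176, 301) -> Output: (4, 208, 299)

Answer: (4, 208, 299)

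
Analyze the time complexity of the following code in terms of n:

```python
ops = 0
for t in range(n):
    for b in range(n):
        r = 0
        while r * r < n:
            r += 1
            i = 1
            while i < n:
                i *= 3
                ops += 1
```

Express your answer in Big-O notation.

Each loop level contributes: n × n × √n × log n. Multiplying the contributions gives O(n^2√n log n).

Answer: O(n^2√n log n)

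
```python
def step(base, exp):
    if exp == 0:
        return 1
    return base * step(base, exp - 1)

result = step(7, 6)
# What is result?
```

step(7, 6) = 7 * 7 * 7 * 7 * 7 * 7 = 117649

Answer: 117649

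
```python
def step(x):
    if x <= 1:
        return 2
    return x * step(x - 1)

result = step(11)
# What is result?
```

step(11) = 11 * 10 * 9 * 8 * 7 * 6 * 5 * 4 * 3 * 2 * 2 = 79833600

Answer: 79833600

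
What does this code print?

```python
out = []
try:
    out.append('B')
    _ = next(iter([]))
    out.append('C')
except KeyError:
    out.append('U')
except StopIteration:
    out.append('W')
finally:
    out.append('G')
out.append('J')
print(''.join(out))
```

Execution trace: 'B' (try body) → 'W' (except StopIteration) → 'G' (finally) → 'J' (after the try/except). Output: BWGJ

Answer: BWGJ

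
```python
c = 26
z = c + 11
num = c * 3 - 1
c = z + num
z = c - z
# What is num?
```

Trace:
`c = 26` → c = 26
`z = c + 11` → z = 37
`num = c * 3 - 1` → num = 77
`c = z + num` → c = 114
`z = c - z` → z = 77
So num = 77

Answer: 77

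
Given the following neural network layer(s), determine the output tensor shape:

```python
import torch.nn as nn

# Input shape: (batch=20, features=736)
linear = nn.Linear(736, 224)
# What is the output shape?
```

Input: (20, 736) -> Output: (20, 224)

Answer: (20, 224)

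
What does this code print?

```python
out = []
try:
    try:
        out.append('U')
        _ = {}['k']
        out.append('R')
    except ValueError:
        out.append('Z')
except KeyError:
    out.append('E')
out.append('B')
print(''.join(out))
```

Execution trace: 'U' (inner try body) → 'E' (outer except KeyError) → 'B' (after the try/except). Output: UEB

Answer: UEB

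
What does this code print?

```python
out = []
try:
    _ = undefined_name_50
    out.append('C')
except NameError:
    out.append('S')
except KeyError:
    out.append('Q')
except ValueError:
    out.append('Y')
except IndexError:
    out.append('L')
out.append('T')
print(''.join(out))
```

Execution trace: 'S' (except NameError) → 'T' (after the try/except). Output: ST

Answer: ST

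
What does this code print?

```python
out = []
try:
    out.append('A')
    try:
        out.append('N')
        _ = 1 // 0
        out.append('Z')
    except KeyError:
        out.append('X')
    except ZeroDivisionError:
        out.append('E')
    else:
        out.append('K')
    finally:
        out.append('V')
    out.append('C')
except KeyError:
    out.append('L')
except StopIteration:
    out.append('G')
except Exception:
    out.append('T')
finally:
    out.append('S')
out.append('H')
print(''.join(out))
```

Execution trace: 'A' (try body) → 'N' (inner try body) → 'E' (inner except ZeroDivisionError) → 'V' (inner finally) → 'C' (try body, no exception) → 'S' (finally) → 'H' (after the try/except). Output: ANEVCSH

Answer: ANEVCSH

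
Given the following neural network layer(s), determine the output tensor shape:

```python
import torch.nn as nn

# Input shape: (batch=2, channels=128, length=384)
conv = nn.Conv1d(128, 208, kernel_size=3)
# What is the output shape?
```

Input: (2, 128, 384) -> Output: (2, 208, 382)

Answer: (2, 208, 382)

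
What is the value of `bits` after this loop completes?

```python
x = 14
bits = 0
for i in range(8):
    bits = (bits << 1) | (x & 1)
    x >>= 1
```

Reverse lowest 8 bits of 14
`bits` takes the values: 0 → 1 → 3 → 7 → 14 → 28 → 56 → 112

Answer: 112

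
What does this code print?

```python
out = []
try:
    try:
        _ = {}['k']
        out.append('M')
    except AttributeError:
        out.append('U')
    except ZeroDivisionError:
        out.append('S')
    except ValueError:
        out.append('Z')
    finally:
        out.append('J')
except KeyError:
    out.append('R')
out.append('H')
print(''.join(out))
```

Execution trace: 'J' (finally) → 'R' (outer except KeyError) → 'H' (after the try/except). Output: JRH

Answer: JRH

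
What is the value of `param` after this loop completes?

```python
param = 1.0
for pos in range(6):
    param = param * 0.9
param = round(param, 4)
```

Exponential decay: 1.0 * 0.9^6
`param` takes the values: 1.0 → 0.9 → 0.81 → 0.729 → 0.6561 → 0.59049 → 0.531441 → 0.5314

Answer: 0.5314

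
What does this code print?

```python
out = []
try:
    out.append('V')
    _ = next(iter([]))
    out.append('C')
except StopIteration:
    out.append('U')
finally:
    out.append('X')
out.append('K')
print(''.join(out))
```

Execution trace: 'V' (try body) → 'U' (except StopIteration) → 'X' (finally) → 'K' (after the try/except). Output: VUXK

Answer: VUXK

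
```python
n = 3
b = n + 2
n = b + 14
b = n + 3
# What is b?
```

Trace:
`n = 3` → n = 3
`b = n + 2` → b = 5
`n = b + 14` → n = 19
`b = n + 3` → b = 22
So b = 22

Answer: 22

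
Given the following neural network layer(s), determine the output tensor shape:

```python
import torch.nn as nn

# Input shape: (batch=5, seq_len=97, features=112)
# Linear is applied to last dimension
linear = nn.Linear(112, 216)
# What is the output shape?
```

Input: (5, 97, 112) -> Output: (5, 97, 216)

Answer: (5, 97, 216)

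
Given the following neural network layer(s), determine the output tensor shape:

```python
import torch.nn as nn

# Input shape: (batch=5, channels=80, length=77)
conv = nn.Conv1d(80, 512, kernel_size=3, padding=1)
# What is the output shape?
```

Input: (5, 80, 77) -> Output: (5, 512, 77)

Answer: (5, 512, 77)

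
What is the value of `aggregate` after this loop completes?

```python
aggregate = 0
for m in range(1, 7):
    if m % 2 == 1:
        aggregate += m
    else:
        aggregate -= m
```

Add odd, subtract even
`aggregate` takes the values: 0 → 1 → -1 → 2 → -2 → 3 → -3

Answer: -3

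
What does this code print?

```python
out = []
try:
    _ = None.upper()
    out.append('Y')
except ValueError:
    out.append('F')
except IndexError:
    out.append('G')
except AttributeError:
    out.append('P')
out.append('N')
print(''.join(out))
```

Execution trace: 'P' (except AttributeError) → 'N' (after the try/except). Output: PN

Answer: PN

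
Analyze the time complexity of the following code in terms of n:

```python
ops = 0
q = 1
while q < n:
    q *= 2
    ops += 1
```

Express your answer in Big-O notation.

Each loop level contributes: log n. Multiplying the contributions gives O(log n).

Answer: O(log n)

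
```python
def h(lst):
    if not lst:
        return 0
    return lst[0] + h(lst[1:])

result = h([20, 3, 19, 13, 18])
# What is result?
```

20 + 3 + 19 + 13 + 18 + 0 = 73

Answer: 73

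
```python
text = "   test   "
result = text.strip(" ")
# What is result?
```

Trace:
`text = "   test   "` → text = '   test   '
`result = text.strip(" ")` → result = 'test'
So result = 'test'

Answer: 'test'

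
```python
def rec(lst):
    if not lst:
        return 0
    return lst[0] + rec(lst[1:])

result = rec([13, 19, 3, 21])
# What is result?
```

13 + 19 + 3 + 21 + 0 = 56

Answer: 56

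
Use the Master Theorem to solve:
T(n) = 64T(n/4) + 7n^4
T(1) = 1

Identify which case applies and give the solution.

a=64, b=4, f(n)=7n^4. log_4(64) = 3. Since c=4 > 3 and the regularity condition holds (64(n/4)^4 = (64/4^4)n^4 with 64/4^4 < 1), Case 3 applies: T(n) = Θ(f(n)) = O(n^4).

Answer: O(n^4) - Case 3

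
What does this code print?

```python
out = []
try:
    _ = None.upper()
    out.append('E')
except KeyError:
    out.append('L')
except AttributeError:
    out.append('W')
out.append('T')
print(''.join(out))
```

Execution trace: 'W' (except AttributeError) → 'T' (after the try/except). Output: WT

Answer: WT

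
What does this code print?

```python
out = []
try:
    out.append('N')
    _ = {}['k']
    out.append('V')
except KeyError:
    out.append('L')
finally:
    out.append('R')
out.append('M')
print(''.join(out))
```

Execution trace: 'N' (try body) → 'L' (except KeyError) → 'R' (finally) → 'M' (after the try/except). Output: NLRM

Answer: NLRM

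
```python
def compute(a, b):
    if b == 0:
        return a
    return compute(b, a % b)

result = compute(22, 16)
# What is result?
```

compute(22, 16) -> compute(16, 6) -> compute(6, 4) -> compute(4, 2) -> compute(2, 0) -> 2

Answer: 2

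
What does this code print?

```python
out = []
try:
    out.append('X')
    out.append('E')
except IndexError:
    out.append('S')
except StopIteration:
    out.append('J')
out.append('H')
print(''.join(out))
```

Execution trace: 'X' (try body) → 'E' (try body, no exception) → 'H' (after the try/except). Output: XEH

Answer: XEH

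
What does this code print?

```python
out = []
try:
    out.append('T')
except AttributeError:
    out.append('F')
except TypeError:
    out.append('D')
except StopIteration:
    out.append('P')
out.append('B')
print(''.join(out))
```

Execution trace: 'T' (try body, no exception) → 'B' (after the try/except). Output: TB

Answer: TB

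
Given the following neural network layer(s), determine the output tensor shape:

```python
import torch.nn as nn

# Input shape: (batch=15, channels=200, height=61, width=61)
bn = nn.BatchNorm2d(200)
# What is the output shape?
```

Input: (15, 200, 61, 61) -> Output: (15, 200, 61, 61)

Answer: (15, 200, 61, 61)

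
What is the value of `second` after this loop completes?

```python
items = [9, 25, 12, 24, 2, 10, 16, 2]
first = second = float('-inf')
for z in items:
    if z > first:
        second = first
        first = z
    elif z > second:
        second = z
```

Second largest (with repeats) in [9, 25, 12, 24, 2, 10, 16, 2]
`second` takes the values: -inf → 9 → 12 → 24

Answer: 24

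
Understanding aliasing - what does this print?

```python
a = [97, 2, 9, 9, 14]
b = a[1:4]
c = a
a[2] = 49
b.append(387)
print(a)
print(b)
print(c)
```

Key concept: slice vs alias.
Step by step:
`a = [97, 2, 9, 9, 14]` → a = [97, 2, 9, 9, 14]
`b = a[1:4]` → b = [2, 9, 9]
`c = a` → c = [97, 2, 9, 9, 14] (same object as a)
`a[2] = 49` → a = [97, 2, 49, 9, 14] (same object as c); c = [97, 2, 49, 9, 14] (same object as a)
`b.append(387)` → b = [2, 9, 9, 387]
`print(a)` → prints [97, 2, 49, 9, 14]
`print(b)` → prints [2, 9, 9, 387]
`print(c)` → prints [97, 2, 49, 9, 14]

Answer:
[97, 2, 49, 9, 14]
[2, 9, 9, 387]
[97, 2, 49, 9, 14]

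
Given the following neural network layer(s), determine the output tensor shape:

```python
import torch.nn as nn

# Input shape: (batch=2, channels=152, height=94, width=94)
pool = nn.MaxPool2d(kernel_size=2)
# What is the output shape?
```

Input: (2, 152, 94, 94) -> Output: (2, 152, 47, 47)

Answer: (2, 152, 47, 47)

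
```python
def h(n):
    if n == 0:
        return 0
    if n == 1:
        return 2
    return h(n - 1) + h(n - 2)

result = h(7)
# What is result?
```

Build up from base cases: h(0)=0, h(1)=2, h(2)=2, h(3)=4, h(4)=6, h(5)=10, h(6)=16, ..., h(7)=26

Answer: 26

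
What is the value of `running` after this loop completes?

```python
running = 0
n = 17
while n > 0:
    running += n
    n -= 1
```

Sum 17 down to 1
`running` takes the values: 0 → 17 → 33 → 48 → 62 → 75 → 87 → 98 → 108 → 117 → 125 → 132 → 138 → 143 → 147 → 150 → 152 → 153

Answer: 153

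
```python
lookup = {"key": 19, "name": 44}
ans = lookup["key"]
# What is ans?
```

Trace:
`lookup = {"key": 19, "name": 44}` → lookup = {'key': 19, 'name': 44}
`ans = lookup["key"]` → ans = 19
So ans = 19

Answer: 19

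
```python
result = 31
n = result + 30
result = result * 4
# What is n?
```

Trace:
`result = 31` → result = 31
`n = result + 30` → n = 61
`result = result * 4` → result = 124
So n = 61

Answer: 61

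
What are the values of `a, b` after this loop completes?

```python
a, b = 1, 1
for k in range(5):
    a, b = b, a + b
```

Fibonacci: after 5 iterations
`a, b` takes the values: (1, 1) → (1, 2) → (2, 3) → (3, 5) → (5, 8) → (8, 13)

Answer: 8, 13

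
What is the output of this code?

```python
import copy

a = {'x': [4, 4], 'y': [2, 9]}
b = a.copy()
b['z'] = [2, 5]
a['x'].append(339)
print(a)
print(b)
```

Key concept: shallow copy of dict with mutable values.
Step by step:
`a = {'x': [4, 4], 'y': [2, 9]}` → a = {'x': [4, 4], 'y': [2, 9]}
`b = a.copy()` → b = {'x': [4, 4], 'y': [2, 9]}
`b['z'] = [2, 5]` → b = {'x': [4, 4], 'y': [2, 9], 'z': [2, 5]}
`a['x'].append(339)` → a = {'x': [4, 4, 339], 'y': [2, 9]}; b = {'x': [4, 4, 339], 'y': [2, 9], 'z': [2, 5]}
`print(a)` → prints {'x': [4, 4, 339], 'y': [2, 9]}
`print(b)` → prints {'x': [4, 4, 339], 'y': [2, 9], 'z': [2, 5]}

Answer:
{'x': [4, 4, 339], 'y': [2, 9]}
{'x': [4, 4, 339], 'y': [2, 9], 'z': [2, 5]}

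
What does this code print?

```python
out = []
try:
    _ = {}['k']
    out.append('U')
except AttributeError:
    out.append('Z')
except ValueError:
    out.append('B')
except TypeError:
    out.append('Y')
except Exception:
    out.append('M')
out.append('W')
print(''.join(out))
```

Execution trace: 'M' (except Exception) → 'W' (after the try/except). Output: MW

Answer: MW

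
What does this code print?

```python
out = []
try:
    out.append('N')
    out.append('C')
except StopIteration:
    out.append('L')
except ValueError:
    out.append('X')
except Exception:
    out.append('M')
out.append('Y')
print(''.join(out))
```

Execution trace: 'N' (try body) → 'C' (try body, no exception) → 'Y' (after the try/except). Output: NCY

Answer: NCY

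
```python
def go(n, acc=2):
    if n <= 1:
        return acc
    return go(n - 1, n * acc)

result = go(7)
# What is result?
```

Accumulator trace (n, acc): (7, 2) -> (6, 14) -> (5, 84) -> (4, 420) -> (3, 1680) -> (2, 5040) -> (1, 10080) -> return 10080

Answer: 10080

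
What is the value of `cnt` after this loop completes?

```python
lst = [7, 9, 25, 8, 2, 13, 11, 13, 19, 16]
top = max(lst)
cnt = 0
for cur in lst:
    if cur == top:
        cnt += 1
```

Count of max value 25 in [7, 9, 25, 8, 2, 13, 11, 13, 19, 16]
`cnt` takes the values: 0 → 1

Answer: 1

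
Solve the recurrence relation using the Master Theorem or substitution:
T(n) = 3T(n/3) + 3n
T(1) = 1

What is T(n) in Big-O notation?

By Master Theorem: a=3, b=3, f(n)=3n. Since log_3(3) = 1 and f(n) = Θ(n^1), Case 2 applies. T(n) = O(n log n).

Answer: O(n log n)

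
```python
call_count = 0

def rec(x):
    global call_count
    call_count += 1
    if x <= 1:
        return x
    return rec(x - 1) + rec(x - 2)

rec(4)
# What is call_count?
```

Calls(x) = 1 + Calls(x-1) + Calls(x-2); Calls(0)=Calls(1)=1. For x=4 this gives 9.

Answer: 9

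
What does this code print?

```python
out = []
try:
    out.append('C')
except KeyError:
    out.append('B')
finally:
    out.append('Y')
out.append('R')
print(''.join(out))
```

Execution trace: 'C' (try body, no exception) → 'Y' (finally) → 'R' (after the try/except). Output: CYR

Answer: CYR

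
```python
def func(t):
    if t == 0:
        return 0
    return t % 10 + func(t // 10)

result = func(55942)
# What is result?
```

Sum of digits of 55942: 2 + 4 + 9 + 5 + 5 = 25

Answer: 25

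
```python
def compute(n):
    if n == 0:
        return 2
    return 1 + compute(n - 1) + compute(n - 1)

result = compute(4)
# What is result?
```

compute(n) = 1 + 2·compute(n-1), compute(0)=2. Closed form: (2+1)·2^4 - 1 = 47.

Answer: 47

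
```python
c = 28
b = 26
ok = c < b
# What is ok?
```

Trace:
`c = 28` → c = 28
`b = 26` → b = 26
`ok = c < b` → ok = False
So ok = False

Answer: False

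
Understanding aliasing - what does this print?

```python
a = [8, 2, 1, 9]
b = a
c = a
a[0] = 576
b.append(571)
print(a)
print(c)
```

Key concept: multiple aliases.
Step by step:
`a = [8, 2, 1, 9]` → a = [8, 2, 1, 9]
`b = a` → b = [8, 2, 1, 9] (same object as a)
`c = a` → c = [8, 2, 1, 9] (same object as a, b)
`a[0] = 576` → a = [576, 2, 1, 9] (same object as b, c); b = [576, 2, 1, 9] (same object as a, c); c = [576, 2, 1, 9] (same object as a, b)
`b.append(571)` → a = [576, 2, 1, 9, 571] (same object as b, c); b = [576, 2, 1, 9, 571] (same object as a, c); c = [576, 2, 1, 9, 571] (same object as a, b)
`print(a)` → prints [576, 2, 1, 9, 571]
`print(c)` → prints [576, 2, 1, 9, 571]

Answer:
[576, 2, 1, 9, 571]
[576, 2, 1, 9, 571]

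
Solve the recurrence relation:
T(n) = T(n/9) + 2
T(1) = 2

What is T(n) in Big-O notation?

Each step divides n by 9 and adds 2. After log_9(n) steps we reach T(1)=2. So T(n) = 2·log_9(n) + 2 = O(log n).

Answer: O(log n)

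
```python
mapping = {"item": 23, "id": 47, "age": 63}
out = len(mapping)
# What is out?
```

Trace:
`mapping = {"item": 23, "id": 47, "age": 63}` → mapping = {'item': 23, 'id': 47, 'age': 63}
`out = len(mapping)` → out = 3
So out = 3

Answer: 3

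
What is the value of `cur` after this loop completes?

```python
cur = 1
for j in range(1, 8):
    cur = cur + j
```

Start at 1, add 1 through 7
`cur` takes the values: 1 → 2 → 4 → 7 → 11 → 16 → 22 → 29

Answer: 29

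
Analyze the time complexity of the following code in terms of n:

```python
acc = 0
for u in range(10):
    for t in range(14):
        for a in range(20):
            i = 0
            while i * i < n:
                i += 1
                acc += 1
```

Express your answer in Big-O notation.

Each loop level contributes: 1 × 1 × 1 × √n. Multiplying the contributions gives O(√n).

Answer: O(√n)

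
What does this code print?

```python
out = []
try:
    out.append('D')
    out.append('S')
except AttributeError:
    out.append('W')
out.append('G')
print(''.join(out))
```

Execution trace: 'D' (try body) → 'S' (try body, no exception) → 'G' (after the try/except). Output: DSG

Answer: DSG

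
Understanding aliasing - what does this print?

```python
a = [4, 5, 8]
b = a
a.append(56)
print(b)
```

Key concept: basic list aliasing.
Step by step:
`a = [4, 5, 8]` → a = [4, 5, 8]
`b = a` → b = [4, 5, 8] (same object as a)
`a.append(56)` → a = [4, 5, 8, 56] (same object as b); b = [4, 5, 8, 56] (same object as a)
`print(b)` → prints [4, 5, 8, 56]

Answer: [4, 5, 8, 56]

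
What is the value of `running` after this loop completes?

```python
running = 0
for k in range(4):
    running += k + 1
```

Start at 0, add 1 to 4 = 10
`running` takes the values: 0 → 1 → 3 → 6 → 10

Answer: 10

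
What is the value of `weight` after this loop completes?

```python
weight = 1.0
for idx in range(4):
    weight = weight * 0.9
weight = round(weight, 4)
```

Exponential decay: 1.0 * 0.9^4
`weight` takes the values: 1.0 → 0.9 → 0.81 → 0.729 → 0.6561

Answer: 0.6561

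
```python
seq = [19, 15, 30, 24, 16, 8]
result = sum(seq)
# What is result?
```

Trace:
`seq = [19, 15, 30, 24, 16, 8]` → seq = [19, 15, 30, 24, 16, 8]
`result = sum(seq)` → result = 112
So result = 112

Answer: 112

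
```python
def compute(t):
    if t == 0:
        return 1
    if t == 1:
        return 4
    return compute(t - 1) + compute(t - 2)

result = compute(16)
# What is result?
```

Build up from base cases: compute(0)=1, compute(1)=4, compute(2)=5, compute(3)=9, compute(4)=14, compute(5)=23, compute(6)=37, ..., compute(16)=4558

Answer: 4558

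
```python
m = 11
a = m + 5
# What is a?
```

Trace:
`m = 11` → m = 11
`a = m + 5` → a = 16
So a = 16

Answer: 16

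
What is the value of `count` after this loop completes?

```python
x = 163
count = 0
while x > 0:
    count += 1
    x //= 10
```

Count digits by repeated division by 10
`count` takes the values: 0 → 1 → 2 → 3

Answer: 3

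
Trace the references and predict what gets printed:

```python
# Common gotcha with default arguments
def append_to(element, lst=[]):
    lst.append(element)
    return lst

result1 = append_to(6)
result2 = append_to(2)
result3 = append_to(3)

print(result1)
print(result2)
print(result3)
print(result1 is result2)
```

Key concept: mutable default argument gotcha.
Step by step:
`result1 = append_to(6)` → result1 = [6]
`result2 = append_to(2)` → result1 = [6, 2] (same object as result2); result2 = [6, 2] (same object as result1)
`result3 = append_to(3)` → result1 = [6, 2, 3] (same object as result2, result3); result2 = [6, 2, 3] (same object as result1, result3); result3 = [6, 2, 3] (same object as result1, result2)
`print(result1)` → prints [6, 2, 3]
`print(result2)` → prints [6, 2, 3]
`print(result3)` → prints [6, 2, 3]
`print(result1 is result2)` → prints True

Answer:
[6, 2, 3]
[6, 2, 3]
[6, 2, 3]
True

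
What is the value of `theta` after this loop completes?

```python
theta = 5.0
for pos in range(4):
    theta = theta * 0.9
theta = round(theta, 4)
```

Exponential decay: 5.0 * 0.9^4
`theta` takes the values: 5.0 → 4.5 → 4.05 → 3.645 → 3.2805

Answer: 3.2805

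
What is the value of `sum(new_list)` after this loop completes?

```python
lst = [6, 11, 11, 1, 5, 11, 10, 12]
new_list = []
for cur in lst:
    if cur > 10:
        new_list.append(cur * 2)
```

Sum of doubled values > 10
`new_list` takes the values: [] → [22] → [22, 22] → [22, 22, 22] → [22, 22, 22, 24]
So `sum(new_list)` = 90

Answer: 90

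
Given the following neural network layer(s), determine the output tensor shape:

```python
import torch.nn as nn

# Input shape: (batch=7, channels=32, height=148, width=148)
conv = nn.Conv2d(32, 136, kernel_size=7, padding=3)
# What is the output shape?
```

Input: (7, 32, 148, 148) -> Output: (7, 136, 148, 148)

Answer: (7, 136, 148, 148)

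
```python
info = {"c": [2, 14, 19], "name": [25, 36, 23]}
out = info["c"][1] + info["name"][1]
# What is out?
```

Trace:
`info = {"c": [2, 14, 19], "name": [25, 36, 23]}` → info = {'c': [2, 14, 19], 'name': [25, 36, 23]}
`out = info["c"][1] + info["name"][1]` → out = 50
So out = 50

Answer: 50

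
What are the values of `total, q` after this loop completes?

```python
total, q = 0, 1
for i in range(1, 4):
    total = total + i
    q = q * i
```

Sum and factorial of 1 to 3
`total, q` takes the values: (0, 1) → (1, 1) → (3, 1) → (3, 2) → (6, 2) → (6, 6)

Answer: 6, 6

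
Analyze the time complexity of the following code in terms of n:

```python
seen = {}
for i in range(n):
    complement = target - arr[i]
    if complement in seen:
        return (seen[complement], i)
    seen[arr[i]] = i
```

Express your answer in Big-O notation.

This is Two sum with hash map. Time complexity: O(n).

Answer: O(n)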